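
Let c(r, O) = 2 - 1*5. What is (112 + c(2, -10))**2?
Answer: 11881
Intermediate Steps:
c(r, O) = -3 (c(r, O) = 2 - 5 = -3)
(112 + c(2, -10))**2 = (112 - 3)**2 = 109**2 = 11881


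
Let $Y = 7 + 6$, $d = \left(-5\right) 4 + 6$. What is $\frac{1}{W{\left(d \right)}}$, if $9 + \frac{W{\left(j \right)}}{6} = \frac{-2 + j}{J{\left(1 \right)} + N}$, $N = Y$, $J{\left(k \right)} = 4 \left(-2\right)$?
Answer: $- \frac{5}{366} \approx -0.013661$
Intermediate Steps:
$d = -14$ ($d = -20 + 6 = -14$)
$Y = 13$
$J{\left(k \right)} = -8$
$N = 13$
$W{\left(j \right)} = - \frac{282}{5} + \frac{6 j}{5}$ ($W{\left(j \right)} = -54 + 6 \frac{-2 + j}{-8 + 13} = -54 + 6 \frac{-2 + j}{5} = -54 + 6 \left(-2 + j\right) \frac{1}{5} = -54 + 6 \left(- \frac{2}{5} + \frac{j}{5}\right) = -54 + \left(- \frac{12}{5} + \frac{6 j}{5}\right) = - \frac{282}{5} + \frac{6 j}{5}$)
$\frac{1}{W{\left(d \right)}} = \frac{1}{- \frac{282}{5} + \frac{6}{5} \left(-14\right)} = \frac{1}{- \frac{282}{5} - \frac{84}{5}} = \frac{1}{- \frac{366}{5}} = - \frac{5}{366}$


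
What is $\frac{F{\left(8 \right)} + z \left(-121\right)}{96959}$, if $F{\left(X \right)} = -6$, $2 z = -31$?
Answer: $\frac{3739}{193918} \approx 0.019281$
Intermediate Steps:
$z = - \frac{31}{2}$ ($z = \frac{1}{2} \left(-31\right) = - \frac{31}{2} \approx -15.5$)
$\frac{F{\left(8 \right)} + z \left(-121\right)}{96959} = \frac{-6 - - \frac{3751}{2}}{96959} = \left(-6 + \frac{3751}{2}\right) \frac{1}{96959} = \frac{3739}{2} \cdot \frac{1}{96959} = \frac{3739}{193918}$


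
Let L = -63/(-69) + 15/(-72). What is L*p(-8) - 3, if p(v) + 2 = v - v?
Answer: -1217/276 ≈ -4.4094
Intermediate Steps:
p(v) = -2 (p(v) = -2 + (v - v) = -2 + 0 = -2)
L = 389/552 (L = -63*(-1/69) + 15*(-1/72) = 21/23 - 5/24 = 389/552 ≈ 0.70471)
L*p(-8) - 3 = (389/552)*(-2) - 3 = -389/276 - 3 = -1217/276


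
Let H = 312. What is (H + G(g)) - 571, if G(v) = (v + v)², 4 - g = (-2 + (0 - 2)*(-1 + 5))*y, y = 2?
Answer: 2045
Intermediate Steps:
g = 24 (g = 4 - (-2 + (0 - 2)*(-1 + 5))*2 = 4 - (-2 - 2*4)*2 = 4 - (-2 - 8)*2 = 4 - (-10)*2 = 4 - 1*(-20) = 4 + 20 = 24)
G(v) = 4*v² (G(v) = (2*v)² = 4*v²)
(H + G(g)) - 571 = (312 + 4*24²) - 571 = (312 + 4*576) - 571 = (312 + 2304) - 571 = 2616 - 571 = 2045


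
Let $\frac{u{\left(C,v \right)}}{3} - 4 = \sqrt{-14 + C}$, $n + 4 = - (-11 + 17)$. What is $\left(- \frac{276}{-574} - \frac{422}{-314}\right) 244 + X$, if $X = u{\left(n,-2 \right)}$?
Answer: $\frac{20603120}{45059} + 6 i \sqrt{6} \approx 457.25 + 14.697 i$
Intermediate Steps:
$n = -10$ ($n = -4 - \left(-11 + 17\right) = -4 - 6 = -10$)
$u{\left(C,v \right)} = 12 + 3 \sqrt{-14 + C}$
$X = 12 + 6 i \sqrt{6}$ ($X = 12 + 3 \sqrt{-14 - 10} = 12 + 3 \sqrt{-24} = 12 + 3 \cdot 2 i \sqrt{6} = 12 + 6 i \sqrt{6} \approx 12.0 + 14.697 i$)
$\left(- \frac{276}{-574} - \frac{422}{-314}\right) 244 + X = \left(- \frac{276}{-574} - \frac{422}{-314}\right) 244 + \left(12 + 6 i \sqrt{6}\right) = \left(\left(-276\right) \left(- \frac{1}{574}\right) - - \frac{211}{157}\right) 244 + \left(12 + 6 i \sqrt{6}\right) = \left(\frac{138}{287} + \frac{211}{157}\right) 244 + \left(12 + 6 i \sqrt{6}\right) = \frac{82223}{45059} \cdot 244 + \left(12 + 6 i \sqrt{6}\right) = \frac{20062412}{45059} + \left(12 + 6 i \sqrt{6}\right) = \frac{20603120}{45059} + 6 i \sqrt{6}$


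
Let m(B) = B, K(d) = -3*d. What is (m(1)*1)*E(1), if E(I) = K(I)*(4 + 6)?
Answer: -30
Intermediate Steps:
E(I) = -30*I (E(I) = (-3*I)*(4 + 6) = -3*I*10 = -30*I)
(m(1)*1)*E(1) = (1*1)*(-30*1) = 1*(-30) = -30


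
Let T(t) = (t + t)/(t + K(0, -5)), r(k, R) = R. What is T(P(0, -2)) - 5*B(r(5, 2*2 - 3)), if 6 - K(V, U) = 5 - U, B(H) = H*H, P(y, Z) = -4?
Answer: -4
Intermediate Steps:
B(H) = H²
K(V, U) = 1 + U (K(V, U) = 6 - (5 - U) = 6 + (-5 + U) = 1 + U)
T(t) = 2*t/(-4 + t) (T(t) = (t + t)/(t + (1 - 5)) = (2*t)/(t - 4) = (2*t)/(-4 + t) = 2*t/(-4 + t))
T(P(0, -2)) - 5*B(r(5, 2*2 - 3)) = 2*(-4)/(-4 - 4) - 5*(2*2 - 3)² = 2*(-4)/(-8) - 5*(4 - 3)² = 2*(-4)*(-⅛) - 5*1² = 1 - 5*1 = 1 - 5 = -4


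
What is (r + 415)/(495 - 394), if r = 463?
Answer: 878/101 ≈ 8.6931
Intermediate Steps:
(r + 415)/(495 - 394) = (463 + 415)/(495 - 394) = 878/101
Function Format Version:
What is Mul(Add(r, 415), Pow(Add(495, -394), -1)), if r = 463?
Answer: Rational(878, 101) ≈ 8.6931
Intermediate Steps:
Mul(Add(r, 415), Pow(Add(495, -394), -1)) = Mul(Add(463, 415), Pow(Add(495, -394), -1)) = Mul(878, Pow(101, -1)) = Mul(878, Rational(1, 101)) = Rational(878, 101)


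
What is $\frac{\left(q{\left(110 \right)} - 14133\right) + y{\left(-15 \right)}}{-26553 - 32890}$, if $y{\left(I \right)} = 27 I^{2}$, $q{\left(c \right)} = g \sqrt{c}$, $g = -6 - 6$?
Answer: $\frac{8058}{59443} + \frac{12 \sqrt{110}}{59443} \approx 0.13768$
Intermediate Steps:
$g = -12$ ($g = -6 - 6 = -12$)
$q{\left(c \right)} = - 12 \sqrt{c}$
$\frac{\left(q{\left(110 \right)} - 14133\right) + y{\left(-15 \right)}}{-26553 - 32890} = \frac{\left(- 12 \sqrt{110} - 14133\right) + 27 \left(-15\right)^{2}}{-26553 - 32890} = \frac{\left(-14133 - 12 \sqrt{110}\right) + 27 \cdot 225}{-59443} = \left(\left(-14133 - 12 \sqrt{110}\right) + 6075\right) \left(- \frac{1}{59443}\right) = \left(-8058 - 12 \sqrt{110}\right) \left(- \frac{1}{59443}\right) = \frac{8058}{59443} + \frac{12 \sqrt{110}}{59443}$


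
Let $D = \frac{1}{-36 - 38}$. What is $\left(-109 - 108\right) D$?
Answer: $\frac{217}{74} \approx 2.9324$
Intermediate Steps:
$D = - \frac{1}{74}$ ($D = \frac{1}{-74} = - \frac{1}{74} \approx -0.013514$)
$\left(-109 - 108\right) D = \left(-109 - 108\right) \left(- \frac{1}{74}\right) = \left(-217\right) \left(- \frac{1}{74}\right) = \frac{217}{74}$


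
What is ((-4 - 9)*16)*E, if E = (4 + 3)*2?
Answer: -2912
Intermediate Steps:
E = 14 (E = 7*2 = 14)
((-4 - 9)*16)*E = ((-4 - 9)*16)*14 = -13*16*14 = -208*14 = -2912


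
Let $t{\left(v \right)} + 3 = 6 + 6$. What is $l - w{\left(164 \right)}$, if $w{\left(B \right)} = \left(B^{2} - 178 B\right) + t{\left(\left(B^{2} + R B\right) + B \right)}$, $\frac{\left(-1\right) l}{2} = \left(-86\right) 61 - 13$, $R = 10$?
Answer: $12805$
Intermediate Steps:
$l = 10518$ ($l = - 2 \left(\left(-86\right) 61 - 13\right) = - 2 \left(-5246 - 13\right) = \left(-2\right) \left(-5259\right) = 10518$)
$t{\left(v \right)} = 9$ ($t{\left(v \right)} = -3 + \left(6 + 6\right) = -3 + 12 = 9$)
$w{\left(B \right)} = 9 + B^{2} - 178 B$ ($w{\left(B \right)} = \left(B^{2} - 178 B\right) + 9 = 9 + B^{2} - 178 B$)
$l - w{\left(164 \right)} = 10518 - \left(9 + 164^{2} - 29192\right) = 10518 - \left(9 + 26896 - 29192\right) = 10518 - -2287 = 10518 + 2287 = 12805$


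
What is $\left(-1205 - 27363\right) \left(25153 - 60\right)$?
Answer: $-716856824$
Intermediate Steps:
$\left(-1205 - 27363\right) \left(25153 - 60\right) = \left(-28568\right) 25093 = -716856824$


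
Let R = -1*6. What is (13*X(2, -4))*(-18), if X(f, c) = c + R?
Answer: 2340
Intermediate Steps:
R = -6
X(f, c) = -6 + c (X(f, c) = c - 6 = -6 + c)
(13*X(2, -4))*(-18) = (13*(-6 - 4))*(-18) = (13*(-10))*(-18) = -130*(-18) = 2340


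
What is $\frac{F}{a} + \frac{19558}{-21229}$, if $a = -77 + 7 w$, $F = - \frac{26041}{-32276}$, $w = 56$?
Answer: $- \frac{198292188131}{215833969260} \approx -0.91873$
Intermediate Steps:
$F = \frac{26041}{32276}$ ($F = \left(-26041\right) \left(- \frac{1}{32276}\right) = \frac{26041}{32276} \approx 0.80682$)
$a = 315$ ($a = -77 + 7 \cdot 56 = -77 + 392 = 315$)
$\frac{F}{a} + \frac{19558}{-21229} = \frac{26041}{32276 \cdot 315} + \frac{19558}{-21229} = \frac{26041}{32276} \cdot \frac{1}{315} + 19558 \left(- \frac{1}{21229}\right) = \frac{26041}{10166940} - \frac{19558}{21229} = - \frac{198292188131}{215833969260}$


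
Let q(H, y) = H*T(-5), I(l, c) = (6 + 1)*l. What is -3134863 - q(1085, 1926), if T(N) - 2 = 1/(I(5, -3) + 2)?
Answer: -116071306/37 ≈ -3.1371e+6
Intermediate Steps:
I(l, c) = 7*l
T(N) = 75/37 (T(N) = 2 + 1/(7*5 + 2) = 2 + 1/(35 + 2) = 2 + 1/37 = 75/37)
q(H, y) = 75*H/37 (q(H, y) = H*(75/37) = 75*H/37)
-3134863 - q(1085, 1926) = -3134863 - 75*1085/37 = -3134863 - 1*81375/37 = -3134863 - 81375/37 = -116071306/37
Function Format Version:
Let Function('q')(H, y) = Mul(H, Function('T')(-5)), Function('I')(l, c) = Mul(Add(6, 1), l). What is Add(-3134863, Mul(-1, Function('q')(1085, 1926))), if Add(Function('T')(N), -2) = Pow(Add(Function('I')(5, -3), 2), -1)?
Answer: Rational(-116071306, 37) ≈ -3.1371e+6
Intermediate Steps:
Function('I')(l, c) = Mul(7, l)
Function('T')(N) = Rational(75, 37) (Function('T')(N) = Add(2, Pow(Add(Mul(7, 5), 2), -1)) = Add(2, Pow(Add(35, 2), -1)) = Add(2, Pow(37, -1)) = Add(2, Rational(1, 37)) = Rational(75, 37))
Function('q')(H, y) = Mul(Rational(75, 37), H) (Function('q')(H, y) = Mul(H, Rational(75, 37)) = Mul(Rational(75, 37), H))
Add(-3134863, Mul(-1, Function('q')(1085, 1926))) = Add(-3134863, Mul(-1, Mul(Rational(75, 37), 1085))) = Add(-3134863, Mul(-1, Rational(81375, 37))) = Add(-3134863, Rational(-81375, 37)) = Rational(-116071306, 37)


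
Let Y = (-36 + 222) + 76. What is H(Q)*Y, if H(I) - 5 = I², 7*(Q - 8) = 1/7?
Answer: 43610948/2401 ≈ 18164.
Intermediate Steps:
Y = 262 (Y = 186 + 76 = 262)
Q = 393/49 (Q = 8 + (⅐)/7 = 8 + (⅐)*(⅐) = 8 + 1/49 = 393/49 ≈ 8.0204)
H(I) = 5 + I²
H(Q)*Y = (5 + (393/49)²)*262 = (5 + 154449/2401)*262 = (166454/2401)*262 = 43610948/2401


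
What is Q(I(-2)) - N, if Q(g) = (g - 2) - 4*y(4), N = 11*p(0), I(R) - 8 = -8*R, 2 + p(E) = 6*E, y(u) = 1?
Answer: 40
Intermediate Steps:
p(E) = -2 + 6*E
I(R) = 8 - 8*R
N = -22 (N = 11*(-2 + 6*0) = 11*(-2 + 0) = 11*(-2) = -22)
Q(g) = -6 + g (Q(g) = (g - 2) - 4*1 = (-2 + g) - 4 = -6 + g)
Q(I(-2)) - N = (-6 + (8 - 8*(-2))) - 1*(-22) = (-6 + (8 + 16)) + 22 = (-6 + 24) + 22 = 18 + 22 = 40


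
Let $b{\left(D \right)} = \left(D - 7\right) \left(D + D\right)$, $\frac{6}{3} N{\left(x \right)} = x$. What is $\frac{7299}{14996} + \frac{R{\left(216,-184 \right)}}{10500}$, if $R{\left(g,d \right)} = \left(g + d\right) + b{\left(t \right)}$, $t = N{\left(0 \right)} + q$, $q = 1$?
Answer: $\frac{3846971}{7872900} \approx 0.48863$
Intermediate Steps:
$N{\left(x \right)} = \frac{x}{2}$
$t = 1$ ($t = \frac{1}{2} \cdot 0 + 1 = 0 + 1 = 1$)
$b{\left(D \right)} = 2 D \left(-7 + D\right)$ ($b{\left(D \right)} = \left(-7 + D\right) 2 D = 2 D \left(-7 + D\right)$)
$R{\left(g,d \right)} = -12 + d + g$ ($R{\left(g,d \right)} = \left(g + d\right) + 2 \cdot 1 \left(-7 + 1\right) = \left(d + g\right) + 2 \cdot 1 \left(-6\right) = \left(d + g\right) - 12 = -12 + d + g$)
$\frac{7299}{14996} + \frac{R{\left(216,-184 \right)}}{10500} = \frac{7299}{14996} + \frac{-12 - 184 + 216}{10500} = 7299 \cdot \frac{1}{14996} + 20 \cdot \frac{1}{10500} = \frac{7299}{14996} + \frac{1}{525} = \frac{3846971}{7872900}$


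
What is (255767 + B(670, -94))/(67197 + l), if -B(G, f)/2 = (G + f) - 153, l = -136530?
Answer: -254921/69333 ≈ -3.6768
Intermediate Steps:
B(G, f) = 306 - 2*G - 2*f (B(G, f) = -2*((G + f) - 153) = -2*(-153 + G + f) = 306 - 2*G - 2*f)
(255767 + B(670, -94))/(67197 + l) = (255767 + (306 - 2*670 - 2*(-94)))/(67197 - 136530) = (255767 + (306 - 1340 + 188))/(-69333) = (255767 - 846)*(-1/69333) = 254921*(-1/69333) = -254921/69333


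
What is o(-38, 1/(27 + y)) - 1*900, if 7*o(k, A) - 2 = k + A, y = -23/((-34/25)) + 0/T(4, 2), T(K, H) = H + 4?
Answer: -9459614/10451 ≈ -905.14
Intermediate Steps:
T(K, H) = 4 + H
y = 575/34 (y = -23/((-34/25)) + 0/(4 + 2) = -23/((-34*1/25)) + 0/6 = -23/(-34/25) + 0*(⅙) = -23*(-25/34) + 0 = 575/34 + 0 = 575/34 ≈ 16.912)
o(k, A) = 2/7 + A/7 + k/7 (o(k, A) = 2/7 + (k + A)/7 = 2/7 + (A + k)/7 = 2/7 + (A/7 + k/7) = 2/7 + A/7 + k/7)
o(-38, 1/(27 + y)) - 1*900 = (2/7 + 1/(7*(27 + 575/34)) + (⅐)*(-38)) - 1*900 = (2/7 + 1/(7*(1493/34)) - 38/7) - 900 = (2/7 + (⅐)*(34/1493) - 38/7) - 900 = (2/7 + 34/10451 - 38/7) - 900 = -53714/10451 - 900 = -9459614/10451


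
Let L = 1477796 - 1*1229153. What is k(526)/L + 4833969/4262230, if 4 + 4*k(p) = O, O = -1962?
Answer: 85702690573/75698118135 ≈ 1.1322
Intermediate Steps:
k(p) = -983/2 (k(p) = -1 + (¼)*(-1962) = -1 - 981/2 = -983/2)
L = 248643 (L = 1477796 - 1229153 = 248643)
k(526)/L + 4833969/4262230 = -983/2/248643 + 4833969/4262230 = -983/2*1/248643 + 4833969*(1/4262230) = -983/497286 + 690567/608890 = 85702690573/75698118135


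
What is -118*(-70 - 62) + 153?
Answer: 15729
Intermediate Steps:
-118*(-70 - 62) + 153 = -118*(-132) + 153 = 15576 + 153 = 15729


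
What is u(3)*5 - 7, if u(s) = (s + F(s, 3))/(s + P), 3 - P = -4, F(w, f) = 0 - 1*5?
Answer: -8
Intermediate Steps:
F(w, f) = -5 (F(w, f) = 0 - 5 = -5)
P = 7 (P = 3 - 1*(-4) = 3 + 4 = 7)
u(s) = (-5 + s)/(7 + s) (u(s) = (s - 5)/(s + 7) = (-5 + s)/(7 + s))
u(3)*5 - 7 = ((-5 + 3)/(7 + 3))*5 - 7 = (-2/10)*5 - 7 = ((⅒)*(-2))*5 - 7 = -⅕*5 - 7 = -1 - 7 = -8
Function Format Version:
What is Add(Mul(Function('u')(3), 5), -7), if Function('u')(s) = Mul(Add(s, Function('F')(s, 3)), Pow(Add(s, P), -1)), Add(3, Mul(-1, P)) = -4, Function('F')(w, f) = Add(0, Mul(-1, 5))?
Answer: -8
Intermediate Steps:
Function('F')(w, f) = -5 (Function('F')(w, f) = Add(0, -5) = -5)
P = 7 (P = Add(3, Mul(-1, -4)) = Add(3, 4) = 7)
Function('u')(s) = Mul(Pow(Add(7, s), -1), Add(-5, s)) (Function('u')(s) = Mul(Add(s, -5), Pow(Add(s, 7), -1)) = Mul(Add(-5, s), Pow(Add(7, s), -1)) = Mul(Pow(Add(7, s), -1), Add(-5, s)))
Add(Mul(Function('u')(3), 5), -7) = Add(Mul(Mul(Pow(Add(7, 3), -1), Add(-5, 3)), 5), -7) = Add(Mul(Mul(Pow(10, -1), -2), 5), -7) = Add(Mul(Mul(Rational(1, 10), -2), 5), -7) = Add(Mul(Rational(-1, 5), 5), -7) = Add(-1, -7) = -8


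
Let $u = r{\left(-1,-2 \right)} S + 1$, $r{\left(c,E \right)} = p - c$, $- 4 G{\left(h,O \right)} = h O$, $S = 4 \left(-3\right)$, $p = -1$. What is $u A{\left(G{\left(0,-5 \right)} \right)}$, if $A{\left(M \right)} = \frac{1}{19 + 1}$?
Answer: $\frac{1}{20} \approx 0.05$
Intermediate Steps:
$S = -12$
$G{\left(h,O \right)} = - \frac{O h}{4}$ ($G{\left(h,O \right)} = - \frac{h O}{4} = - \frac{O h}{4}$)
$r{\left(c,E \right)} = -1 - c$
$u = 1$ ($u = \left(-1 - -1\right) \left(-12\right) + 1 = \left(-1 + 1\right) \left(-12\right) + 1 = 0 \left(-12\right) + 1 = 0 + 1 = 1$)
$A{\left(M \right)} = \frac{1}{20}$
$u A{\left(G{\left(0,-5 \right)} \right)} = 1 \cdot \frac{1}{20} = \frac{1}{20}$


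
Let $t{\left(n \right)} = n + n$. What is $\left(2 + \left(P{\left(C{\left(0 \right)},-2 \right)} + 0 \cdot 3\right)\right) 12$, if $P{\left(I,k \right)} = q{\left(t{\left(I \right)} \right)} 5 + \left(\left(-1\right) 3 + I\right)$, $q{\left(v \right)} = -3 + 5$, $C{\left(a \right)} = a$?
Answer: $108$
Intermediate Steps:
$t{\left(n \right)} = 2 n$
$q{\left(v \right)} = 2$
$P{\left(I,k \right)} = 7 + I$ ($P{\left(I,k \right)} = 2 \cdot 5 + \left(\left(-1\right) 3 + I\right) = 10 + \left(-3 + I\right) = 7 + I$)
$\left(2 + \left(P{\left(C{\left(0 \right)},-2 \right)} + 0 \cdot 3\right)\right) 12 = \left(2 + \left(\left(7 + 0\right) + 0 \cdot 3\right)\right) 12 = \left(2 + \left(7 + 0\right)\right) 12 = \left(2 + 7\right) 12 = 9 \cdot 12 = 108$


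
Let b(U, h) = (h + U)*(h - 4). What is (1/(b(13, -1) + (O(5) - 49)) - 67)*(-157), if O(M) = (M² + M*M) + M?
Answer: 568183/54 ≈ 10522.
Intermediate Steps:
O(M) = M + 2*M² (O(M) = (M² + M²) + M = 2*M² + M = M + 2*M²)
b(U, h) = (-4 + h)*(U + h) (b(U, h) = (U + h)*(-4 + h) = (-4 + h)*(U + h))
(1/(b(13, -1) + (O(5) - 49)) - 67)*(-157) = (1/(((-1)² - 4*13 - 4*(-1) + 13*(-1)) + (5*(1 + 2*5) - 49)) - 67)*(-157) = (1/((1 - 52 + 4 - 13) + (5*(1 + 10) - 49)) - 67)*(-157) = (1/(-60 + (5*11 - 49)) - 67)*(-157) = (1/(-60 + (55 - 49)) - 67)*(-157) = (1/(-60 + 6) - 67)*(-157) = (1/(-54) - 67)*(-157) = (-1/54 - 67)*(-157) = -3619/54*(-157) = 568183/54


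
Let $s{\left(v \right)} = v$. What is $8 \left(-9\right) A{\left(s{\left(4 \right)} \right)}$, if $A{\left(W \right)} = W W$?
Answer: $-1152$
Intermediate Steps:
$A{\left(W \right)} = W^{2}$
$8 \left(-9\right) A{\left(s{\left(4 \right)} \right)} = 8 \left(-9\right) 4^{2} = \left(-72\right) 16 = -1152$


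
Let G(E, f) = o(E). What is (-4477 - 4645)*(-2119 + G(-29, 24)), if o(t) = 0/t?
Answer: 19329518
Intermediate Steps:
o(t) = 0
G(E, f) = 0
(-4477 - 4645)*(-2119 + G(-29, 24)) = (-4477 - 4645)*(-2119 + 0) = -9122*(-2119) = 19329518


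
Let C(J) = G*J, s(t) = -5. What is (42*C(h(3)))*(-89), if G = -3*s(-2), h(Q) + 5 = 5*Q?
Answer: -560700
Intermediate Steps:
h(Q) = -5 + 5*Q
G = 15 (G = -3*(-5) = 15)
C(J) = 15*J
(42*C(h(3)))*(-89) = (42*(15*(-5 + 5*3)))*(-89) = (42*(15*(-5 + 15)))*(-89) = (42*(15*10))*(-89) = (42*150)*(-89) = 6300*(-89) = -560700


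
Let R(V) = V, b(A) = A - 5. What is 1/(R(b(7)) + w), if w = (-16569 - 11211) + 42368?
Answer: 1/14590 ≈ 6.8540e-5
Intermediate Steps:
b(A) = -5 + A
w = 14588 (w = -27780 + 42368 = 14588)
1/(R(b(7)) + w) = 1/((-5 + 7) + 14588) = 1/(2 + 14588) = 1/14590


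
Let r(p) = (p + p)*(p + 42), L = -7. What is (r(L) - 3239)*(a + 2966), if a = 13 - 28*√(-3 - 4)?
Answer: -11108691 + 104412*I*√7 ≈ -1.1109e+7 + 2.7625e+5*I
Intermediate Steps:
r(p) = 2*p*(42 + p) (r(p) = (2*p)*(42 + p) = 2*p*(42 + p))
a = 13 - 28*I*√7 ≈ 13.0 - 74.081*I
(r(L) - 3239)*(a + 2966) = (2*(-7)*(42 - 7) - 3239)*((13 - 28*I*√7) + 2966) = (2*(-7)*35 - 3239)*(2979 - 28*I*√7) = (-490 - 3239)*(2979 - 28*I*√7) = -3729*(2979 - 28*I*√7) = -11108691 + 104412*I*√7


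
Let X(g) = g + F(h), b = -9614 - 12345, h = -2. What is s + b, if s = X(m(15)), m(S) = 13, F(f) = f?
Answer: -21948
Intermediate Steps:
b = -21959
X(g) = -2 + g (X(g) = g - 2 = -2 + g)
s = 11 (s = -2 + 13 = 11)
s + b = 11 - 21959 = -21948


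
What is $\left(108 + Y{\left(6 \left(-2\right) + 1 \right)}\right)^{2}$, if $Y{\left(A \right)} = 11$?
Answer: $14161$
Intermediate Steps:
$\left(108 + Y{\left(6 \left(-2\right) + 1 \right)}\right)^{2} = \left(108 + 11\right)^{2} = 119^{2} = 14161$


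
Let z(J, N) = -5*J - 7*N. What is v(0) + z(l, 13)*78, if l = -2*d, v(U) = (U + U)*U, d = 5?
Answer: -3198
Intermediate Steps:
v(U) = 2*U² (v(U) = (2*U)*U = 2*U²)
l = -10 (l = -2*5 = -10)
z(J, N) = -7*N - 5*J
v(0) + z(l, 13)*78 = 2*0² + (-7*13 - 5*(-10))*78 = 2*0 + (-91 + 50)*78 = 0 - 41*78 = 0 - 3198 = -3198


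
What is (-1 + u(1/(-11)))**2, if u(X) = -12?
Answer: 169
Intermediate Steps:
(-1 + u(1/(-11)))**2 = (-1 - 12)**2 = (-13)**2 = 169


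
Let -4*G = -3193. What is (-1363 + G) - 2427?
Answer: -11967/4 ≈ -2991.8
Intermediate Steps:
G = 3193/4 (G = -1/4*(-3193) = 3193/4 ≈ 798.25)
(-1363 + G) - 2427 = (-1363 + 3193/4) - 2427 = -2259/4 - 2427 = -11967/4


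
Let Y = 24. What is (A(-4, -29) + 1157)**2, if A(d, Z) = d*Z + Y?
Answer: 1682209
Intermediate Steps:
A(d, Z) = 24 + Z*d (A(d, Z) = d*Z + 24 = Z*d + 24 = 24 + Z*d)
(A(-4, -29) + 1157)**2 = ((24 - 29*(-4)) + 1157)**2 = ((24 + 116) + 1157)**2 = (140 + 1157)**2 = 1297**2 = 1682209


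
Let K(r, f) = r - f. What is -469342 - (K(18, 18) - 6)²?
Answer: -469378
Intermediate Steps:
-469342 - (K(18, 18) - 6)² = -469342 - ((18 - 1*18) - 6)² = -469342 - ((18 - 18) - 6)² = -469342 - (0 - 6)² = -469342 - 1*(-6)² = -469342 - 1*36 = -469342 - 36 = -469378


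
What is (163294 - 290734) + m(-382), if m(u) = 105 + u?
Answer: -127717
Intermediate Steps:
(163294 - 290734) + m(-382) = (163294 - 290734) + (105 - 382) = -127440 - 277 = -127717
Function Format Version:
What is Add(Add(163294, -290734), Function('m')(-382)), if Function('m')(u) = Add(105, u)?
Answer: -127717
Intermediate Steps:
Add(Add(163294, -290734), Function('m')(-382)) = Add(Add(163294, -290734), Add(105, -382)) = Add(-127440, -277) = -127717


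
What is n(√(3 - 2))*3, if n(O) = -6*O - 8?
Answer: -42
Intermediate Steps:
n(O) = -8 - 6*O
n(√(3 - 2))*3 = (-8 - 6*√(3 - 2))*3 = (-8 - 6*√1)*3 = (-8 - 6*1)*3 = (-8 - 6)*3 = -14*3 = -42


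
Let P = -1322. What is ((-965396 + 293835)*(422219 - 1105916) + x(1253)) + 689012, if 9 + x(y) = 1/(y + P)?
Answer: 31681000171379/69 ≈ 4.5914e+11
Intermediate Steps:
x(y) = -9 + 1/(-1322 + y) (x(y) = -9 + 1/(y - 1322) = -9 + 1/(-1322 + y))
((-965396 + 293835)*(422219 - 1105916) + x(1253)) + 689012 = ((-965396 + 293835)*(422219 - 1105916) + (11899 - 9*1253)/(-1322 + 1253)) + 689012 = (-671561*(-683697) + (11899 - 11277)/(-69)) + 689012 = (459144241017 - 1/69*622) + 689012 = (459144241017 - 622/69) + 689012 = 31680952629551/69 + 689012 = 31681000171379/69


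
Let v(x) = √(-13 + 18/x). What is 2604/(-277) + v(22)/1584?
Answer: -2604/277 + I*√1474/17424 ≈ -9.4007 + 0.0022034*I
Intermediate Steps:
2604/(-277) + v(22)/1584 = 2604/(-277) + √(-13 + 18/22)/1584 = 2604*(-1/277) + √(-13 + 18*(1/22))*(1/1584) = -2604/277 + √(-13 + 9/11)*(1/1584) = -2604/277 + √(-134/11)*(1/1584) = -2604/277 + (I*√1474/11)*(1/1584) = -2604/277 + I*√1474/17424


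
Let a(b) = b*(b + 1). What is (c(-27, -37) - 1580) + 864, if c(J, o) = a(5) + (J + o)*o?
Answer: 1682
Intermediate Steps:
a(b) = b*(1 + b)
c(J, o) = 30 + o*(J + o) (c(J, o) = 5*(1 + 5) + (J + o)*o = 5*6 + o*(J + o) = 30 + o*(J + o))
(c(-27, -37) - 1580) + 864 = ((30 + (-37)**2 - 27*(-37)) - 1580) + 864 = ((30 + 1369 + 999) - 1580) + 864 = (2398 - 1580) + 864 = 818 + 864 = 1682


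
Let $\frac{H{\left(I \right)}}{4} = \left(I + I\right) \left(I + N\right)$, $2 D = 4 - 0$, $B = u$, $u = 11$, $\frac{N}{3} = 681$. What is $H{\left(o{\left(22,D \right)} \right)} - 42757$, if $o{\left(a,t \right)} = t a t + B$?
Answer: $1653707$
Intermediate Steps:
$N = 2043$ ($N = 3 \cdot 681 = 2043$)
$B = 11$
$D = 2$ ($D = \frac{4 - 0}{2} = \frac{4 + 0}{2} = \frac{1}{2} \cdot 4 = 2$)
$o{\left(a,t \right)} = 11 + a t^{2}$ ($o{\left(a,t \right)} = t a t + 11 = a t t + 11 = a t^{2} + 11 = 11 + a t^{2}$)
$H{\left(I \right)} = 8 I \left(2043 + I\right)$ ($H{\left(I \right)} = 4 \left(I + I\right) \left(I + 2043\right) = 4 \cdot 2 I \left(2043 + I\right) = 8 I \left(2043 + I\right)$)
$H{\left(o{\left(22,D \right)} \right)} - 42757 = 8 \left(11 + 22 \cdot 2^{2}\right) \left(2043 + \left(11 + 22 \cdot 2^{2}\right)\right) - 42757 = 8 \left(11 + 22 \cdot 4\right) \left(2043 + \left(11 + 22 \cdot 4\right)\right) - 42757 = 8 \left(11 + 88\right) \left(2043 + \left(11 + 88\right)\right) - 42757 = 8 \cdot 99 \left(2043 + 99\right) - 42757 = 8 \cdot 99 \cdot 2142 - 42757 = 1696464 - 42757 = 1653707$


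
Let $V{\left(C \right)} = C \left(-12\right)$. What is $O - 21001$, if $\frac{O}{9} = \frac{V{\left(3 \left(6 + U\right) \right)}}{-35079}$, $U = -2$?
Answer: $- \frac{245564261}{11693} \approx -21001.0$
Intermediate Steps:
$V{\left(C \right)} = - 12 C$
$O = \frac{432}{11693}$ ($O = 9 \frac{\left(-12\right) 3 \left(6 - 2\right)}{-35079} = 9 - 12 \cdot 3 \cdot 4 \left(- \frac{1}{35079}\right) = 9 \left(-12\right) 12 \left(- \frac{1}{35079}\right) = 9 \left(\left(-144\right) \left(- \frac{1}{35079}\right)\right) = 9 \cdot \frac{48}{11693} = \frac{432}{11693} \approx 0.036945$)
$O - 21001 = \frac{432}{11693} - 21001 = - \frac{245564261}{11693}$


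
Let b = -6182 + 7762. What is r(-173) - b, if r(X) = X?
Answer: -1753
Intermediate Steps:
b = 1580
r(-173) - b = -173 - 1*1580 = -173 - 1580 = -1753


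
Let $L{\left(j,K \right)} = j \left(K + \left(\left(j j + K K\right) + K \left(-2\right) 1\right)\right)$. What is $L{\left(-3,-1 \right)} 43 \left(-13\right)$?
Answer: $18447$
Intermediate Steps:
$L{\left(j,K \right)} = j \left(K^{2} + j^{2} - K\right)$ ($L{\left(j,K \right)} = j \left(K + \left(\left(j^{2} + K^{2}\right) + - 2 K 1\right)\right) = j \left(K - \left(- K^{2} - j^{2} + 2 K\right)\right) = j \left(K + \left(K^{2} + j^{2} - 2 K\right)\right) = j \left(K^{2} + j^{2} - K\right)$)
$L{\left(-3,-1 \right)} 43 \left(-13\right) = - 3 \left(\left(-1\right)^{2} + \left(-3\right)^{2} - -1\right) 43 \left(-13\right) = - 3 \left(1 + 9 + 1\right) 43 \left(-13\right) = \left(-3\right) 11 \cdot 43 \left(-13\right) = \left(-33\right) 43 \left(-13\right) = \left(-1419\right) \left(-13\right) = 18447$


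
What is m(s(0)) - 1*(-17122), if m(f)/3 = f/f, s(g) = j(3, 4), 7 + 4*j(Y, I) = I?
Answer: 17125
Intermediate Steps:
j(Y, I) = -7/4 + I/4
s(g) = -3/4 (s(g) = -7/4 + (1/4)*4 = -7/4 + 1 = -3/4)
m(f) = 3 (m(f) = 3*(f/f) = 3*1 = 3)
m(s(0)) - 1*(-17122) = 3 - 1*(-17122) = 3 + 17122 = 17125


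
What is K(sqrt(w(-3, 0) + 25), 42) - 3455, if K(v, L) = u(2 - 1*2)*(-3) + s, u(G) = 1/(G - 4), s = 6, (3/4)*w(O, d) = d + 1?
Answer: -13793/4 ≈ -3448.3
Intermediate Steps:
w(O, d) = 4/3 + 4*d/3 (w(O, d) = 4*(d + 1)/3 = 4*(1 + d)/3 = 4/3 + 4*d/3)
u(G) = 1/(-4 + G)
K(v, L) = 27/4 (K(v, L) = -3/(-4 + (2 - 1*2)) + 6 = -3/(-4 + (2 - 2)) + 6 = -3/(-4 + 0) + 6 = -3/(-4) + 6 = -1/4*(-3) + 6 = 3/4 + 6 = 27/4)
K(sqrt(w(-3, 0) + 25), 42) - 3455 = 27/4 - 3455 = -13793/4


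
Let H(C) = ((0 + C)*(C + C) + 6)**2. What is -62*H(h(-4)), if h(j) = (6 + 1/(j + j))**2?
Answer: -741872181605791/2097152 ≈ -3.5375e+8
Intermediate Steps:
h(j) = (6 + 1/(2*j))**2
H(C) = (6 + 2*C**2)**2 (H(C) = (C*(2*C) + 6)**2 = (2*C**2 + 6)**2 = (6 + 2*C**2)**2)
-62*H(h(-4)) = -248*(3 + ((1/4)*(1 + 12*(-4))**2/(-4)**2)**2)**2 = -248*(3 + ((1/4)*(1/16)*(1 - 48)**2)**2)**2 = -248*(3 + ((1/4)*(1/16)*(-47)**2)**2)**2 = -248*(3 + ((1/4)*(1/16)*2209)**2)**2 = -248*(3 + (2209/64)**2)**2 = -248*(3 + 4879681/4096)**2 = -248*(4891969/4096)**2 = -248*23931360696961/16777216 = -62*23931360696961/4194304 = -741872181605791/2097152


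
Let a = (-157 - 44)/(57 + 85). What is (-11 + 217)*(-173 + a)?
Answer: -2551001/71 ≈ -35930.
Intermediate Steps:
a = -201/142 ≈ -1.4155
(-11 + 217)*(-173 + a) = (-11 + 217)*(-173 - 201/142) = 206*(-24767/142) = -2551001/71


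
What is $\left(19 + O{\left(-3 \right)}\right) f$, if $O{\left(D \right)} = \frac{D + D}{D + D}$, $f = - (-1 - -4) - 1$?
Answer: $-80$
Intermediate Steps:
$f = -4$ ($f = - (-1 + 4) - 1 = \left(-1\right) 3 - 1 = -3 - 1 = -4$)
$O{\left(D \right)} = 1$ ($O{\left(D \right)} = \frac{2 D}{2 D} = 2 D \frac{1}{2 D} = 1$)
$\left(19 + O{\left(-3 \right)}\right) f = \left(19 + 1\right) \left(-4\right) = 20 \left(-4\right) = -80$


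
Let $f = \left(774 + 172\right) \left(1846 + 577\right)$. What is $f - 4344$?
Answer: $2287814$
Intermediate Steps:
$f = 2292158$ ($f = 946 \cdot 2423 = 2292158$)
$f - 4344 = 2292158 - 4344 = 2287814$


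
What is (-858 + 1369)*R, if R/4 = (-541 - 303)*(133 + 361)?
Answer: -852217184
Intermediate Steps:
R = -1667744 (R = 4*((-541 - 303)*(133 + 361)) = 4*(-844*494) = 4*(-416936) = -1667744)
(-858 + 1369)*R = (-858 + 1369)*(-1667744) = 511*(-1667744) = -852217184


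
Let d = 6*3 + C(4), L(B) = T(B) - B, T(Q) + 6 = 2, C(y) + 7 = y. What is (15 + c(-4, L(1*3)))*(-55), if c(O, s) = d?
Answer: -1650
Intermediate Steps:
C(y) = -7 + y
T(Q) = -4 (T(Q) = -6 + 2 = -4)
L(B) = -4 - B
d = 15 (d = 6*3 + (-7 + 4) = 18 - 3 = 15)
c(O, s) = 15
(15 + c(-4, L(1*3)))*(-55) = (15 + 15)*(-55) = 30*(-55) = -1650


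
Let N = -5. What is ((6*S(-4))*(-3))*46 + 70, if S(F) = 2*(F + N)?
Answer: 14974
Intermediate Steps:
S(F) = -10 + 2*F (S(F) = 2*(F - 5) = 2*(-5 + F) = -10 + 2*F)
((6*S(-4))*(-3))*46 + 70 = ((6*(-10 + 2*(-4)))*(-3))*46 + 70 = ((6*(-10 - 8))*(-3))*46 + 70 = ((6*(-18))*(-3))*46 + 70 = -108*(-3)*46 + 70 = 324*46 + 70 = 14904 + 70 = 14974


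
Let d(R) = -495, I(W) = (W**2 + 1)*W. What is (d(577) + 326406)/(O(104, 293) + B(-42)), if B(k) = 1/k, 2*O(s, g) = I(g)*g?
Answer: 13688262/154772869649 ≈ 8.8441e-5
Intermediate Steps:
I(W) = W*(1 + W**2) (I(W) = (1 + W**2)*W = W*(1 + W**2))
O(s, g) = g*(g + g**3)/2 (O(s, g) = ((g + g**3)*g)/2 = (g*(g + g**3))/2 = g*(g + g**3)/2)
(d(577) + 326406)/(O(104, 293) + B(-42)) = (-495 + 326406)/((1/2)*293**2*(1 + 293**2) + 1/(-42)) = 325911/((1/2)*85849*(1 + 85849) - 1/42) = 325911/((1/2)*85849*85850 - 1/42) = 325911/(3685068325 - 1/42) = 325911/(154772869649/42) = 325911*(42/154772869649) = 13688262/154772869649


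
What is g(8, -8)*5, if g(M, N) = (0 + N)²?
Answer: 320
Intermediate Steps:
g(M, N) = N²
g(8, -8)*5 = (-8)²*5 = 64*5 = 320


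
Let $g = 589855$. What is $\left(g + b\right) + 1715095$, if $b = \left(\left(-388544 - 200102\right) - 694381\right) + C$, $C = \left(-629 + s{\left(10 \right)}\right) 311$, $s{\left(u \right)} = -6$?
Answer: $824438$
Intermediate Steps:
$C = -197485$ ($C = \left(-629 - 6\right) 311 = \left(-635\right) 311 = -197485$)
$b = -1480512$ ($b = \left(\left(-388544 - 200102\right) - 694381\right) - 197485 = \left(-588646 - 694381\right) - 197485 = -1283027 - 197485 = -1480512$)
$\left(g + b\right) + 1715095 = \left(589855 - 1480512\right) + 1715095 = -890657 + 1715095 = 824438$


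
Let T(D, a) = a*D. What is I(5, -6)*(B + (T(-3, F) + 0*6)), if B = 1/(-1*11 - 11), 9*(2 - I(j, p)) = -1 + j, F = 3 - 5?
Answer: 917/99 ≈ 9.2626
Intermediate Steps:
F = -2
T(D, a) = D*a
I(j, p) = 19/9 - j/9 (I(j, p) = 2 - (-1 + j)/9 = 2 + (⅑ - j/9) = 19/9 - j/9)
B = -1/22 (B = 1/(-11 - 11) = 1/(-22) = -1/22 ≈ -0.045455)
I(5, -6)*(B + (T(-3, F) + 0*6)) = (19/9 - ⅑*5)*(-1/22 + (-3*(-2) + 0*6)) = (19/9 - 5/9)*(-1/22 + (6 + 0)) = 14*(-1/22 + 6)/9 = (14/9)*(131/22) = 917/99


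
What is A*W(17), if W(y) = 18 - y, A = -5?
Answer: -5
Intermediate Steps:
A*W(17) = -5*(18 - 1*17) = -5*(18 - 17) = -5*1 = -5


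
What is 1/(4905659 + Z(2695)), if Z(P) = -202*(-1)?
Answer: 1/4905861 ≈ 2.0384e-7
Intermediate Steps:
Z(P) = 202
1/(4905659 + Z(2695)) = 1/(4905659 + 202) = 1/4905861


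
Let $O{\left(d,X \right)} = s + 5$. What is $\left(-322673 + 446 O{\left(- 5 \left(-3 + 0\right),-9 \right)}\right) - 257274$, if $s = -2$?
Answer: $-578609$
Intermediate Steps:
$O{\left(d,X \right)} = 3$ ($O{\left(d,X \right)} = -2 + 5 = 3$)
$\left(-322673 + 446 O{\left(- 5 \left(-3 + 0\right),-9 \right)}\right) - 257274 = \left(-322673 + 446 \cdot 3\right) - 257274 = \left(-322673 + 1338\right) - 257274 = -321335 - 257274 = -578609$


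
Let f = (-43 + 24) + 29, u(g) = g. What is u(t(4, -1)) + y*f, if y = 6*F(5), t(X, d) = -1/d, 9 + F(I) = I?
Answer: -239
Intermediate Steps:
F(I) = -9 + I
y = -24 (y = 6*(-9 + 5) = 6*(-4) = -24)
f = 10 (f = -19 + 29 = 10)
u(t(4, -1)) + y*f = -1/(-1) - 24*10 = -1*(-1) - 240 = 1 - 240 = -239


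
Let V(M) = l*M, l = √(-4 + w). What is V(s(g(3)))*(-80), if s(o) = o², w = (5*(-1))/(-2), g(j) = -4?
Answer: -640*I*√6 ≈ -1567.7*I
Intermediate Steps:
w = 5/2 (w = -5*(-½) = 5/2 ≈ 2.5000)
l = I*√6/2 (l = √(-4 + 5/2) = √(-3/2) = I*√6/2 ≈ 1.2247*I)
V(M) = I*M*√6/2 (V(M) = (I*√6/2)*M = I*M*√6/2)
V(s(g(3)))*(-80) = ((½)*I*(-4)²*√6)*(-80) = ((½)*I*16*√6)*(-80) = (8*I*√6)*(-80) = -640*I*√6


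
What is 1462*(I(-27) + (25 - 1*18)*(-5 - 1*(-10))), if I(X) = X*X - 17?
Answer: 1092114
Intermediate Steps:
I(X) = -17 + X**2 (I(X) = X**2 - 17 = -17 + X**2)
1462*(I(-27) + (25 - 1*18)*(-5 - 1*(-10))) = 1462*((-17 + (-27)**2) + (25 - 1*18)*(-5 - 1*(-10))) = 1462*((-17 + 729) + (25 - 18)*(-5 + 10)) = 1462*(712 + 7*5) = 1462*(712 + 35) = 1462*747 = 1092114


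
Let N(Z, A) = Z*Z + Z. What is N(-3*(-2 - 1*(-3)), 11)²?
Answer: 36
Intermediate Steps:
N(Z, A) = Z + Z² (N(Z, A) = Z² + Z = Z + Z²)
N(-3*(-2 - 1*(-3)), 11)² = ((-3*(-2 - 1*(-3)))*(1 - 3*(-2 - 1*(-3))))² = ((-3*(-2 + 3))*(1 - 3*(-2 + 3)))² = ((-3*1)*(1 - 3*1))² = (-3*(1 - 3))² = (-3*(-2))² = 6² = 36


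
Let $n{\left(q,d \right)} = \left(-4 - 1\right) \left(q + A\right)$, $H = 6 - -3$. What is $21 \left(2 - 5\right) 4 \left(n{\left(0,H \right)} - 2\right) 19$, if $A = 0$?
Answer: $9576$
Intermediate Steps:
$H = 9$ ($H = 6 + 3 = 9$)
$n{\left(q,d \right)} = - 5 q$ ($n{\left(q,d \right)} = \left(-4 - 1\right) \left(q + 0\right) = - 5 q$)
$21 \left(2 - 5\right) 4 \left(n{\left(0,H \right)} - 2\right) 19 = 21 \left(2 - 5\right) 4 \left(\left(-5\right) 0 - 2\right) 19 = 21 \left(- 3 \cdot 4 \left(0 - 2\right)\right) 19 = 21 \left(- 3 \cdot 4 \left(-2\right)\right) 19 = 21 \left(\left(-3\right) \left(-8\right)\right) 19 = 21 \cdot 24 \cdot 19 = 504 \cdot 19 = 9576$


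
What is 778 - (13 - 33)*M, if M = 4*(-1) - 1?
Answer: 678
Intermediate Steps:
M = -5 (M = -4 - 1 = -5)
778 - (13 - 33)*M = 778 - (13 - 33)*(-5) = 778 - (-20)*(-5) = 778 - 1*100 = 778 - 100 = 678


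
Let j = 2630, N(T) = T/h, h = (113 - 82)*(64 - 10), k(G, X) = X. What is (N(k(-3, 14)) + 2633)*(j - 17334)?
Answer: -32405086912/837 ≈ -3.8716e+7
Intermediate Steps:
h = 1674 (h = 31*54 = 1674)
N(T) = T/1674
(N(k(-3, 14)) + 2633)*(j - 17334) = ((1/1674)*14 + 2633)*(2630 - 17334) = (7/837 + 2633)*(-14704) = (2203828/837)*(-14704) = -32405086912/837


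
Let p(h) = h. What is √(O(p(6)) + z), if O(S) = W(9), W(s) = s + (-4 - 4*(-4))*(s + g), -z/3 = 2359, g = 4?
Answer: 48*I*√3 ≈ 83.138*I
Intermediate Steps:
z = -7077 (z = -3*2359 = -7077)
W(s) = 48 + 13*s (W(s) = s + (-4 - 4*(-4))*(s + 4) = s + (-4 + 16)*(4 + s) = s + 12*(4 + s) = s + (48 + 12*s) = 48 + 13*s)
O(S) = 165 (O(S) = 48 + 13*9 = 48 + 117 = 165)
√(O(p(6)) + z) = √(165 - 7077) = √(-6912) = 48*I*√3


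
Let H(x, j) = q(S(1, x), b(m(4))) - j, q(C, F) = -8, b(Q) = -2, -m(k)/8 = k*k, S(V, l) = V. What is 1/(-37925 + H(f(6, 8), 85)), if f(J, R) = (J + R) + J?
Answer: -1/38018 ≈ -2.6303e-5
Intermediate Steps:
m(k) = -8*k² (m(k) = -8*k*k = -8*k²)
f(J, R) = R + 2*J
H(x, j) = -8 - j
1/(-37925 + H(f(6, 8), 85)) = 1/(-37925 + (-8 - 1*85)) = 1/(-37925 + (-8 - 85)) = 1/(-37925 - 93) = 1/(-38018) = -1/38018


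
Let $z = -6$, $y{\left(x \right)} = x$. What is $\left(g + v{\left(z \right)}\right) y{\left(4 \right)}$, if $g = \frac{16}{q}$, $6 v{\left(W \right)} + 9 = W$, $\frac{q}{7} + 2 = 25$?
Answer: $- \frac{1546}{161} \approx -9.6025$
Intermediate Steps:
$q = 161$ ($q = -14 + 7 \cdot 25 = -14 + 175 = 161$)
$v{\left(W \right)} = - \frac{3}{2} + \frac{W}{6}$
$g = \frac{16}{161} \approx 0.099379$
$\left(g + v{\left(z \right)}\right) y{\left(4 \right)} = \left(\frac{16}{161} + \left(- \frac{3}{2} + \frac{1}{6} \left(-6\right)\right)\right) 4 = \left(\frac{16}{161} - \frac{5}{2}\right) 4 = \left(- \frac{773}{322}\right) 4 = - \frac{1546}{161}$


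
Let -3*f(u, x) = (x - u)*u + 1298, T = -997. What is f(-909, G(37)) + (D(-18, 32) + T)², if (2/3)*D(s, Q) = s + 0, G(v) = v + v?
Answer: 4037977/3 ≈ 1.3460e+6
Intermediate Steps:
G(v) = 2*v
f(u, x) = -1298/3 - u*(x - u)/3 (f(u, x) = -((x - u)*u + 1298)/3 = -(u*(x - u) + 1298)/3 = -(1298 + u*(x - u))/3 = -1298/3 - u*(x - u)/3)
D(s, Q) = 3*s/2 (D(s, Q) = 3*(s + 0)/2 = 3*s/2)
f(-909, G(37)) + (D(-18, 32) + T)² = (-1298/3 + (⅓)*(-909)² - ⅓*(-909)*2*37) + ((3/2)*(-18) - 997)² = (-1298/3 + (⅓)*826281 - ⅓*(-909)*74) + (-27 - 997)² = (-1298/3 + 275427 + 22422) + (-1024)² = 892249/3 + 1048576 = 4037977/3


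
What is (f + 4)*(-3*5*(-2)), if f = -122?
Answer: -3540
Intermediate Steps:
(f + 4)*(-3*5*(-2)) = (-122 + 4)*(-3*5*(-2)) = -(-1770)*(-2) = -118*30 = -3540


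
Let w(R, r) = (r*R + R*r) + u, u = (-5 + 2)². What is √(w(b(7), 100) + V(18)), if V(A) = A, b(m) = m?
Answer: √1427 ≈ 37.776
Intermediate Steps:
u = 9 (u = (-3)² = 9)
w(R, r) = 9 + 2*R*r (w(R, r) = (r*R + R*r) + 9 = (R*r + R*r) + 9 = 2*R*r + 9 = 9 + 2*R*r)
√(w(b(7), 100) + V(18)) = √((9 + 2*7*100) + 18) = √((9 + 1400) + 18) = √(1409 + 18) = √1427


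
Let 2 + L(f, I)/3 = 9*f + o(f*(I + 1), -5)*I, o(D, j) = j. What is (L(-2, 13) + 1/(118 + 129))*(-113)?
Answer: 7117192/247 ≈ 28815.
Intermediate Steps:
L(f, I) = -6 - 15*I + 27*f (L(f, I) = -6 + 3*(9*f - 5*I) = -6 + 3*(-5*I + 9*f) = -6 + (-15*I + 27*f) = -6 - 15*I + 27*f)
(L(-2, 13) + 1/(118 + 129))*(-113) = ((-6 - 15*13 + 27*(-2)) + 1/(118 + 129))*(-113) = ((-6 - 195 - 54) + 1/247)*(-113) = (-255 + 1/247)*(-113) = -62984/247*(-113) = 7117192/247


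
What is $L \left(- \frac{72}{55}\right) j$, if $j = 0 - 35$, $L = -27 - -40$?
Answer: $\frac{6552}{11} \approx 595.64$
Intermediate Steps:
$L = 13$ ($L = -27 + 40 = 13$)
$j = -35$
$L \left(- \frac{72}{55}\right) j = 13 \left(- \frac{72}{55}\right) \left(-35\right) = \left(- \frac{936}{55}\right) \left(-35\right) = \frac{6552}{11}$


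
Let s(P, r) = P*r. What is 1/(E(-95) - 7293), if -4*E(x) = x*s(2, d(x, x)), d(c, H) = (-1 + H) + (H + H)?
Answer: -1/20878 ≈ -4.7897e-5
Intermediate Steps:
d(c, H) = -1 + 3*H (d(c, H) = (-1 + H) + 2*H = -1 + 3*H)
E(x) = -x*(-2 + 6*x)/4 (E(x) = -x*2*(-1 + 3*x)/4 = -x*(-2 + 6*x)/4)
1/(E(-95) - 7293) = 1/((1/2)*(-95)*(1 - 3*(-95)) - 7293) = 1/((1/2)*(-95)*(1 + 285) - 7293) = 1/((1/2)*(-95)*286 - 7293) = 1/(-13585 - 7293) = 1/(-20878) = -1/20878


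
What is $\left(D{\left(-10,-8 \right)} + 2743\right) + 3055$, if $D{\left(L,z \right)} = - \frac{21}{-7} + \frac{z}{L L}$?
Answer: $\frac{145023}{25} \approx 5800.9$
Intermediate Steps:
$D{\left(L,z \right)} = 3 + \frac{z}{L^{2}}$ ($D{\left(L,z \right)} = \left(-21\right) \left(- \frac{1}{7}\right) + \frac{z}{L^{2}} = 3 + \frac{z}{L^{2}}$)
$\left(D{\left(-10,-8 \right)} + 2743\right) + 3055 = \left(\left(3 - \frac{8}{100}\right) + 2743\right) + 3055 = \left(\left(3 - \frac{2}{25}\right) + 2743\right) + 3055 = \left(\frac{73}{25} + 2743\right) + 3055 = \frac{68648}{25} + 3055 = \frac{145023}{25}$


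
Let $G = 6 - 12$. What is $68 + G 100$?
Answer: $-532$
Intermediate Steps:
$G = -6$ ($G = 6 - 12 = -6$)
$68 + G 100 = 68 - 600 = -532$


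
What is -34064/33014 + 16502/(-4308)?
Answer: -172886185/35556078 ≈ -4.8624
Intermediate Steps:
-34064/33014 + 16502/(-4308) = -34064*1/33014 + 16502*(-1/4308) = -17032/16507 - 8251/2154 = -172886185/35556078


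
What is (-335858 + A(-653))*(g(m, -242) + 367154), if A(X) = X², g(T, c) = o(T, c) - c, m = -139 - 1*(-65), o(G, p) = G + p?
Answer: 33239461080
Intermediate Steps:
m = -74 (m = -139 + 65 = -74)
g(T, c) = T (g(T, c) = (T + c) - c = T)
(-335858 + A(-653))*(g(m, -242) + 367154) = (-335858 + (-653)²)*(-74 + 367154) = (-335858 + 426409)*367080 = 90551*367080 = 33239461080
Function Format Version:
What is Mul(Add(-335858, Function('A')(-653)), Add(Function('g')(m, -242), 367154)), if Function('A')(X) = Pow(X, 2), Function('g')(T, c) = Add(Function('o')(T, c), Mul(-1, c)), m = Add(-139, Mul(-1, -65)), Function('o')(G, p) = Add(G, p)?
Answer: 33239461080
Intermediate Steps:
m = -74 (m = Add(-139, 65) = -74)
Function('g')(T, c) = T (Function('g')(T, c) = Add(Add(T, c), Mul(-1, c)) = T)
Mul(Add(-335858, Function('A')(-653)), Add(Function('g')(m, -242), 367154)) = Mul(Add(-335858, Pow(-653, 2)), Add(-74, 367154)) = Mul(Add(-335858, 426409), 367080) = Mul(90551, 367080) = 33239461080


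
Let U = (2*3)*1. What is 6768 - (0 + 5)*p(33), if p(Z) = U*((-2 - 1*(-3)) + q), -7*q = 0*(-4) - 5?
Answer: 47016/7 ≈ 6716.6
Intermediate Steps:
q = 5/7 (q = -(0*(-4) - 5)/7 = -(0 - 5)/7 = -1/7*(-5) = 5/7 ≈ 0.71429)
U = 6 (U = 6*1 = 6)
p(Z) = 72/7 (p(Z) = 6*((-2 - 1*(-3)) + 5/7) = 6*((-2 + 3) + 5/7) = 6*(1 + 5/7) = 6*(12/7) = 72/7)
6768 - (0 + 5)*p(33) = 6768 - (0 + 5)*72/7 = 6768 - 5*72/7 = 6768 - 1*360/7 = 6768 - 360/7 = 47016/7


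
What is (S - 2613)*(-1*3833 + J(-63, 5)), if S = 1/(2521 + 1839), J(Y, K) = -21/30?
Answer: 436761134823/43600 ≈ 1.0017e+7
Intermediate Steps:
J(Y, K) = -7/10 (J(Y, K) = -21*1/30 = -7/10)
S = 1/4360 ≈ 0.00022936
(S - 2613)*(-1*3833 + J(-63, 5)) = (1/4360 - 2613)*(-1*3833 - 7/10) = -11392679*(-3833 - 7/10)/4360 = -11392679/4360*(-38337/10) = 436761134823/43600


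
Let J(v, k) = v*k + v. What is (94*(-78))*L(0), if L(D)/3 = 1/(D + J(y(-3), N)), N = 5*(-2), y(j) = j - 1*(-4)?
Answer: 2444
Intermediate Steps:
y(j) = 4 + j (y(j) = j + 4 = 4 + j)
N = -10
J(v, k) = v + k*v (J(v, k) = k*v + v = v + k*v)
L(D) = 3/(-9 + D) (L(D) = 3/(D + (4 - 3)*(1 - 10)) = 3/(D + 1*(-9)) = 3/(D - 9) = 3/(-9 + D))
(94*(-78))*L(0) = (94*(-78))*(3/(-9 + 0)) = -21996/(-9) = -21996*(-1)/9 = -7332*(-⅓) = 2444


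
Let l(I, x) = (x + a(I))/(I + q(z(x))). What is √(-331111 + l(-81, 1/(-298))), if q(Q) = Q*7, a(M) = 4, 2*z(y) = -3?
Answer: 6*I*√759807143349/9089 ≈ 575.42*I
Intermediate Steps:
z(y) = -3/2 (z(y) = (½)*(-3) = -3/2)
q(Q) = 7*Q
l(I, x) = (4 + x)/(-21/2 + I) (l(I, x) = (x + 4)/(I + 7*(-3/2)) = (4 + x)/(I - 21/2) = (4 + x)/(-21/2 + I))
√(-331111 + l(-81, 1/(-298))) = √(-331111 + 2*(4 + 1/(-298))/(-21 + 2*(-81))) = √(-331111 + 2*(4 - 1/298)/(-21 - 162)) = √(-331111 + 2*(1191/298)/(-183)) = √(-331111 + 2*(-1/183)*(1191/298)) = √(-331111 - 397/9089) = √(-3009468276/9089) = 6*I*√759807143349/9089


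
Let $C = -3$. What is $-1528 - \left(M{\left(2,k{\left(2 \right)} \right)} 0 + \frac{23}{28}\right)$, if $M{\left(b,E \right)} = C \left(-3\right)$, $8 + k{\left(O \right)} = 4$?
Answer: $- \frac{42807}{28} \approx -1528.8$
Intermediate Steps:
$k{\left(O \right)} = -4$ ($k{\left(O \right)} = -8 + 4 = -4$)
$M{\left(b,E \right)} = 9$ ($M{\left(b,E \right)} = \left(-3\right) \left(-3\right) = 9$)
$-1528 - \left(M{\left(2,k{\left(2 \right)} \right)} 0 + \frac{23}{28}\right) = -1528 - \left(9 \cdot 0 + \frac{23}{28}\right) = -1528 - \left(0 + 23 \cdot \frac{1}{28}\right) = -1528 - \left(0 + \frac{23}{28}\right) = -1528 - \frac{23}{28} = - \frac{42807}{28}$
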